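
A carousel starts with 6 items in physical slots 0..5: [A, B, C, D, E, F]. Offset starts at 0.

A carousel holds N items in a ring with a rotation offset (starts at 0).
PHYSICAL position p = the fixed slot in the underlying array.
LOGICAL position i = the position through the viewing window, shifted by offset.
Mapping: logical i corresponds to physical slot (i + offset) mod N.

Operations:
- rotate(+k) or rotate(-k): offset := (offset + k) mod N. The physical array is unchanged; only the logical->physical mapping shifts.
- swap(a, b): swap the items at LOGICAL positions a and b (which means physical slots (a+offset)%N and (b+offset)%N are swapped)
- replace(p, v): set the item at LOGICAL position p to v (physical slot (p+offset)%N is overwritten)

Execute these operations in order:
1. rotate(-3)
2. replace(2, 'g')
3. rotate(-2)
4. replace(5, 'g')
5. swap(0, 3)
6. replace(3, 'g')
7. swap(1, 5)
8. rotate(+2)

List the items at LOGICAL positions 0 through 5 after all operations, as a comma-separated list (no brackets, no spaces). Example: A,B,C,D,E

After op 1 (rotate(-3)): offset=3, physical=[A,B,C,D,E,F], logical=[D,E,F,A,B,C]
After op 2 (replace(2, 'g')): offset=3, physical=[A,B,C,D,E,g], logical=[D,E,g,A,B,C]
After op 3 (rotate(-2)): offset=1, physical=[A,B,C,D,E,g], logical=[B,C,D,E,g,A]
After op 4 (replace(5, 'g')): offset=1, physical=[g,B,C,D,E,g], logical=[B,C,D,E,g,g]
After op 5 (swap(0, 3)): offset=1, physical=[g,E,C,D,B,g], logical=[E,C,D,B,g,g]
After op 6 (replace(3, 'g')): offset=1, physical=[g,E,C,D,g,g], logical=[E,C,D,g,g,g]
After op 7 (swap(1, 5)): offset=1, physical=[C,E,g,D,g,g], logical=[E,g,D,g,g,C]
After op 8 (rotate(+2)): offset=3, physical=[C,E,g,D,g,g], logical=[D,g,g,C,E,g]

Answer: D,g,g,C,E,g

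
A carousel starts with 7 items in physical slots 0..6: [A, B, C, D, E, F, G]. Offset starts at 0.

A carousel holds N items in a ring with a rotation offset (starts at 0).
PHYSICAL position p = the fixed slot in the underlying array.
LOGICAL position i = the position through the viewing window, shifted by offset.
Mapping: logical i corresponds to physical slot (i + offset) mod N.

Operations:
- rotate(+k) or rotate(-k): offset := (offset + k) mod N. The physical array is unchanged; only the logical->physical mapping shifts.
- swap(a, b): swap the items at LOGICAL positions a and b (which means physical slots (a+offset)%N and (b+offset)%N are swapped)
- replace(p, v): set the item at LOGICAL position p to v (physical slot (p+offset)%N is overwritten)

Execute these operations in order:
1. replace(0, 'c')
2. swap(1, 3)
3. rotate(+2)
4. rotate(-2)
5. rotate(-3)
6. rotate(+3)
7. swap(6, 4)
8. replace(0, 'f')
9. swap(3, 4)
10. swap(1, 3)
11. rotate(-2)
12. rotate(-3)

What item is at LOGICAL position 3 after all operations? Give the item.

Answer: F

Derivation:
After op 1 (replace(0, 'c')): offset=0, physical=[c,B,C,D,E,F,G], logical=[c,B,C,D,E,F,G]
After op 2 (swap(1, 3)): offset=0, physical=[c,D,C,B,E,F,G], logical=[c,D,C,B,E,F,G]
After op 3 (rotate(+2)): offset=2, physical=[c,D,C,B,E,F,G], logical=[C,B,E,F,G,c,D]
After op 4 (rotate(-2)): offset=0, physical=[c,D,C,B,E,F,G], logical=[c,D,C,B,E,F,G]
After op 5 (rotate(-3)): offset=4, physical=[c,D,C,B,E,F,G], logical=[E,F,G,c,D,C,B]
After op 6 (rotate(+3)): offset=0, physical=[c,D,C,B,E,F,G], logical=[c,D,C,B,E,F,G]
After op 7 (swap(6, 4)): offset=0, physical=[c,D,C,B,G,F,E], logical=[c,D,C,B,G,F,E]
After op 8 (replace(0, 'f')): offset=0, physical=[f,D,C,B,G,F,E], logical=[f,D,C,B,G,F,E]
After op 9 (swap(3, 4)): offset=0, physical=[f,D,C,G,B,F,E], logical=[f,D,C,G,B,F,E]
After op 10 (swap(1, 3)): offset=0, physical=[f,G,C,D,B,F,E], logical=[f,G,C,D,B,F,E]
After op 11 (rotate(-2)): offset=5, physical=[f,G,C,D,B,F,E], logical=[F,E,f,G,C,D,B]
After op 12 (rotate(-3)): offset=2, physical=[f,G,C,D,B,F,E], logical=[C,D,B,F,E,f,G]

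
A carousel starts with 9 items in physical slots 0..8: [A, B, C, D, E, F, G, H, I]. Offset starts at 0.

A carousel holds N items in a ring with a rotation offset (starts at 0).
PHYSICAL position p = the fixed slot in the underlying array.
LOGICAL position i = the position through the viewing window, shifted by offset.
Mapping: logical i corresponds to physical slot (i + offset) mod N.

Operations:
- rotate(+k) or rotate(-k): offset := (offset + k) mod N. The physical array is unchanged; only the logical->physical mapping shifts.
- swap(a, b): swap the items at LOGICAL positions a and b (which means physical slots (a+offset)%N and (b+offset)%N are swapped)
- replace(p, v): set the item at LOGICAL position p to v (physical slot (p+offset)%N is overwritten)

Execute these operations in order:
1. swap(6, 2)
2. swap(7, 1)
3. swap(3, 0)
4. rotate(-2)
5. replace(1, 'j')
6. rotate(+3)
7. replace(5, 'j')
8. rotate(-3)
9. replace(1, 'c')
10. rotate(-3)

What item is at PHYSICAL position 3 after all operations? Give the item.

After op 1 (swap(6, 2)): offset=0, physical=[A,B,G,D,E,F,C,H,I], logical=[A,B,G,D,E,F,C,H,I]
After op 2 (swap(7, 1)): offset=0, physical=[A,H,G,D,E,F,C,B,I], logical=[A,H,G,D,E,F,C,B,I]
After op 3 (swap(3, 0)): offset=0, physical=[D,H,G,A,E,F,C,B,I], logical=[D,H,G,A,E,F,C,B,I]
After op 4 (rotate(-2)): offset=7, physical=[D,H,G,A,E,F,C,B,I], logical=[B,I,D,H,G,A,E,F,C]
After op 5 (replace(1, 'j')): offset=7, physical=[D,H,G,A,E,F,C,B,j], logical=[B,j,D,H,G,A,E,F,C]
After op 6 (rotate(+3)): offset=1, physical=[D,H,G,A,E,F,C,B,j], logical=[H,G,A,E,F,C,B,j,D]
After op 7 (replace(5, 'j')): offset=1, physical=[D,H,G,A,E,F,j,B,j], logical=[H,G,A,E,F,j,B,j,D]
After op 8 (rotate(-3)): offset=7, physical=[D,H,G,A,E,F,j,B,j], logical=[B,j,D,H,G,A,E,F,j]
After op 9 (replace(1, 'c')): offset=7, physical=[D,H,G,A,E,F,j,B,c], logical=[B,c,D,H,G,A,E,F,j]
After op 10 (rotate(-3)): offset=4, physical=[D,H,G,A,E,F,j,B,c], logical=[E,F,j,B,c,D,H,G,A]

Answer: A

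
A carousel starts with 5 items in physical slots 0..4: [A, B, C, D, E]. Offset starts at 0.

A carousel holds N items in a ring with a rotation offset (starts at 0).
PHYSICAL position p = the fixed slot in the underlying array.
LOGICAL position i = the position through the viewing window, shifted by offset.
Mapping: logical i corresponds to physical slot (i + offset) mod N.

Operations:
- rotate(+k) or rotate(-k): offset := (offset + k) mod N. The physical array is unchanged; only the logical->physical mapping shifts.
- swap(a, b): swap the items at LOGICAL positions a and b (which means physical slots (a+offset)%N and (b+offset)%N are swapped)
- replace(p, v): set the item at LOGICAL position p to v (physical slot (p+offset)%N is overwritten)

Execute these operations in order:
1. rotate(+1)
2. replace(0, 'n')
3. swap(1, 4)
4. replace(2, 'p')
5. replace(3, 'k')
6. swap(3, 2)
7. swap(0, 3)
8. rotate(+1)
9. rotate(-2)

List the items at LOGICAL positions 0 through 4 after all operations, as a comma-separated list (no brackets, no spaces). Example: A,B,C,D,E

After op 1 (rotate(+1)): offset=1, physical=[A,B,C,D,E], logical=[B,C,D,E,A]
After op 2 (replace(0, 'n')): offset=1, physical=[A,n,C,D,E], logical=[n,C,D,E,A]
After op 3 (swap(1, 4)): offset=1, physical=[C,n,A,D,E], logical=[n,A,D,E,C]
After op 4 (replace(2, 'p')): offset=1, physical=[C,n,A,p,E], logical=[n,A,p,E,C]
After op 5 (replace(3, 'k')): offset=1, physical=[C,n,A,p,k], logical=[n,A,p,k,C]
After op 6 (swap(3, 2)): offset=1, physical=[C,n,A,k,p], logical=[n,A,k,p,C]
After op 7 (swap(0, 3)): offset=1, physical=[C,p,A,k,n], logical=[p,A,k,n,C]
After op 8 (rotate(+1)): offset=2, physical=[C,p,A,k,n], logical=[A,k,n,C,p]
After op 9 (rotate(-2)): offset=0, physical=[C,p,A,k,n], logical=[C,p,A,k,n]

Answer: C,p,A,k,n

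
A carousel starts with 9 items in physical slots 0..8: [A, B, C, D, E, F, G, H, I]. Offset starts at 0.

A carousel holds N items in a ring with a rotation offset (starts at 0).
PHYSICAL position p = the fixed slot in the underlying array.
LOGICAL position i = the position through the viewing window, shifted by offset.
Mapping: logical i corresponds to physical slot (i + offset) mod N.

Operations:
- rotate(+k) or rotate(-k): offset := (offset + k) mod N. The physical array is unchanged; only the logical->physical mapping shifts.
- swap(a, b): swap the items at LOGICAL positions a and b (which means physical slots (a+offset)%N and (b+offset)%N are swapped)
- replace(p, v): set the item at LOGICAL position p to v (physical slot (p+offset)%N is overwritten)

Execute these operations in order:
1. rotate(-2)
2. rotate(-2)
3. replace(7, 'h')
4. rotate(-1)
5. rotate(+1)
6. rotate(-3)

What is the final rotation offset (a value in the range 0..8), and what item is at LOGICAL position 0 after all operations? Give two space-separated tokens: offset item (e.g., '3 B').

After op 1 (rotate(-2)): offset=7, physical=[A,B,C,D,E,F,G,H,I], logical=[H,I,A,B,C,D,E,F,G]
After op 2 (rotate(-2)): offset=5, physical=[A,B,C,D,E,F,G,H,I], logical=[F,G,H,I,A,B,C,D,E]
After op 3 (replace(7, 'h')): offset=5, physical=[A,B,C,h,E,F,G,H,I], logical=[F,G,H,I,A,B,C,h,E]
After op 4 (rotate(-1)): offset=4, physical=[A,B,C,h,E,F,G,H,I], logical=[E,F,G,H,I,A,B,C,h]
After op 5 (rotate(+1)): offset=5, physical=[A,B,C,h,E,F,G,H,I], logical=[F,G,H,I,A,B,C,h,E]
After op 6 (rotate(-3)): offset=2, physical=[A,B,C,h,E,F,G,H,I], logical=[C,h,E,F,G,H,I,A,B]

Answer: 2 C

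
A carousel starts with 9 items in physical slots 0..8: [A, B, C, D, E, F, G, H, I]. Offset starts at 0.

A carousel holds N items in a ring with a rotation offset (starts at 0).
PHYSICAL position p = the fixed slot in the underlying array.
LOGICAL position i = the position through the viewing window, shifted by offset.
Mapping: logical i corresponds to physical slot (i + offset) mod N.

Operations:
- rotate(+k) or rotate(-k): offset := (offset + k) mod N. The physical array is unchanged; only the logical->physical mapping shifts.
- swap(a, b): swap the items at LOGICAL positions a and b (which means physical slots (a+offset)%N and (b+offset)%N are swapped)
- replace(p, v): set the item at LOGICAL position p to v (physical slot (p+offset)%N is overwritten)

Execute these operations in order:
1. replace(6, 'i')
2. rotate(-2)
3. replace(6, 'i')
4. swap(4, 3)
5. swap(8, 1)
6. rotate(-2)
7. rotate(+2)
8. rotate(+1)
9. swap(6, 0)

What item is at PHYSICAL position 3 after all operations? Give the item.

After op 1 (replace(6, 'i')): offset=0, physical=[A,B,C,D,E,F,i,H,I], logical=[A,B,C,D,E,F,i,H,I]
After op 2 (rotate(-2)): offset=7, physical=[A,B,C,D,E,F,i,H,I], logical=[H,I,A,B,C,D,E,F,i]
After op 3 (replace(6, 'i')): offset=7, physical=[A,B,C,D,i,F,i,H,I], logical=[H,I,A,B,C,D,i,F,i]
After op 4 (swap(4, 3)): offset=7, physical=[A,C,B,D,i,F,i,H,I], logical=[H,I,A,C,B,D,i,F,i]
After op 5 (swap(8, 1)): offset=7, physical=[A,C,B,D,i,F,I,H,i], logical=[H,i,A,C,B,D,i,F,I]
After op 6 (rotate(-2)): offset=5, physical=[A,C,B,D,i,F,I,H,i], logical=[F,I,H,i,A,C,B,D,i]
After op 7 (rotate(+2)): offset=7, physical=[A,C,B,D,i,F,I,H,i], logical=[H,i,A,C,B,D,i,F,I]
After op 8 (rotate(+1)): offset=8, physical=[A,C,B,D,i,F,I,H,i], logical=[i,A,C,B,D,i,F,I,H]
After op 9 (swap(6, 0)): offset=8, physical=[A,C,B,D,i,i,I,H,F], logical=[F,A,C,B,D,i,i,I,H]

Answer: D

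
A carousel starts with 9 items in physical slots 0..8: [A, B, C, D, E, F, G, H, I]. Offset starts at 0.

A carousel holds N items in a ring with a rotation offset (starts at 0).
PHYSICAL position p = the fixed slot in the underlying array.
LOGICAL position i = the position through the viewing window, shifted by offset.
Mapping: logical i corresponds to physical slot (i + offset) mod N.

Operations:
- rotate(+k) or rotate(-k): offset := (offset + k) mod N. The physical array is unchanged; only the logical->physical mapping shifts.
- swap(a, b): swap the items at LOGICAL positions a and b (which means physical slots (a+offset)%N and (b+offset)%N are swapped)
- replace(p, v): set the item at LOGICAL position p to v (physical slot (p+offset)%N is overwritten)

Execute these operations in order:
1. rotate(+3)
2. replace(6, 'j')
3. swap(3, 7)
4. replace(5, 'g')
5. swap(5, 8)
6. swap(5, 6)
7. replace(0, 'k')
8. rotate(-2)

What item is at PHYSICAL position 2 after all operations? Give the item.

After op 1 (rotate(+3)): offset=3, physical=[A,B,C,D,E,F,G,H,I], logical=[D,E,F,G,H,I,A,B,C]
After op 2 (replace(6, 'j')): offset=3, physical=[j,B,C,D,E,F,G,H,I], logical=[D,E,F,G,H,I,j,B,C]
After op 3 (swap(3, 7)): offset=3, physical=[j,G,C,D,E,F,B,H,I], logical=[D,E,F,B,H,I,j,G,C]
After op 4 (replace(5, 'g')): offset=3, physical=[j,G,C,D,E,F,B,H,g], logical=[D,E,F,B,H,g,j,G,C]
After op 5 (swap(5, 8)): offset=3, physical=[j,G,g,D,E,F,B,H,C], logical=[D,E,F,B,H,C,j,G,g]
After op 6 (swap(5, 6)): offset=3, physical=[C,G,g,D,E,F,B,H,j], logical=[D,E,F,B,H,j,C,G,g]
After op 7 (replace(0, 'k')): offset=3, physical=[C,G,g,k,E,F,B,H,j], logical=[k,E,F,B,H,j,C,G,g]
After op 8 (rotate(-2)): offset=1, physical=[C,G,g,k,E,F,B,H,j], logical=[G,g,k,E,F,B,H,j,C]

Answer: g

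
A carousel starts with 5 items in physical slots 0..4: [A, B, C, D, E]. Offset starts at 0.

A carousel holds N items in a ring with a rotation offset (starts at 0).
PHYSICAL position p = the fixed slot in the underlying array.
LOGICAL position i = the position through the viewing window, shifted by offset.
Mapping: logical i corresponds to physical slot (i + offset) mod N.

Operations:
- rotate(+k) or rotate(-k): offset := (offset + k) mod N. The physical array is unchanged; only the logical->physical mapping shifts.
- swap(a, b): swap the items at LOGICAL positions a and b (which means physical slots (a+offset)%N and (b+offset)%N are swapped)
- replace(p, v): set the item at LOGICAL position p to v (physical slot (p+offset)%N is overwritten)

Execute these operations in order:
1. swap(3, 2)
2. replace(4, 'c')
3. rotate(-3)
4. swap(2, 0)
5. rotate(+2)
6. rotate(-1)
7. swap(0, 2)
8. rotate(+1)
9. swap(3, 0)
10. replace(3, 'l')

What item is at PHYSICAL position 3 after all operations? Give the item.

Answer: A

Derivation:
After op 1 (swap(3, 2)): offset=0, physical=[A,B,D,C,E], logical=[A,B,D,C,E]
After op 2 (replace(4, 'c')): offset=0, physical=[A,B,D,C,c], logical=[A,B,D,C,c]
After op 3 (rotate(-3)): offset=2, physical=[A,B,D,C,c], logical=[D,C,c,A,B]
After op 4 (swap(2, 0)): offset=2, physical=[A,B,c,C,D], logical=[c,C,D,A,B]
After op 5 (rotate(+2)): offset=4, physical=[A,B,c,C,D], logical=[D,A,B,c,C]
After op 6 (rotate(-1)): offset=3, physical=[A,B,c,C,D], logical=[C,D,A,B,c]
After op 7 (swap(0, 2)): offset=3, physical=[C,B,c,A,D], logical=[A,D,C,B,c]
After op 8 (rotate(+1)): offset=4, physical=[C,B,c,A,D], logical=[D,C,B,c,A]
After op 9 (swap(3, 0)): offset=4, physical=[C,B,D,A,c], logical=[c,C,B,D,A]
After op 10 (replace(3, 'l')): offset=4, physical=[C,B,l,A,c], logical=[c,C,B,l,A]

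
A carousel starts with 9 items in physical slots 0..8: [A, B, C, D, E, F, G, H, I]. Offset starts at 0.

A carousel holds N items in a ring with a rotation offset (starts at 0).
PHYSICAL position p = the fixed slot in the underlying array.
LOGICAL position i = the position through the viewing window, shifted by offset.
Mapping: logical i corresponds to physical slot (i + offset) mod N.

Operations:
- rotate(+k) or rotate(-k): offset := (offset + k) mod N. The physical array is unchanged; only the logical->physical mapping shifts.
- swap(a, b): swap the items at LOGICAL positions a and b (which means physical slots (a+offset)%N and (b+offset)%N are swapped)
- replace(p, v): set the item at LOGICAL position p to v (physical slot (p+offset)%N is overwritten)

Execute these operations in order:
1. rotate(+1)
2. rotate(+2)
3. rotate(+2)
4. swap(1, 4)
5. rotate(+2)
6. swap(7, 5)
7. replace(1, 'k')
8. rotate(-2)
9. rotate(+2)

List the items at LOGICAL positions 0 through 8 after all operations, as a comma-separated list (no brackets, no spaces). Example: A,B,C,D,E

Answer: H,k,G,B,C,F,E,D,A

Derivation:
After op 1 (rotate(+1)): offset=1, physical=[A,B,C,D,E,F,G,H,I], logical=[B,C,D,E,F,G,H,I,A]
After op 2 (rotate(+2)): offset=3, physical=[A,B,C,D,E,F,G,H,I], logical=[D,E,F,G,H,I,A,B,C]
After op 3 (rotate(+2)): offset=5, physical=[A,B,C,D,E,F,G,H,I], logical=[F,G,H,I,A,B,C,D,E]
After op 4 (swap(1, 4)): offset=5, physical=[G,B,C,D,E,F,A,H,I], logical=[F,A,H,I,G,B,C,D,E]
After op 5 (rotate(+2)): offset=7, physical=[G,B,C,D,E,F,A,H,I], logical=[H,I,G,B,C,D,E,F,A]
After op 6 (swap(7, 5)): offset=7, physical=[G,B,C,F,E,D,A,H,I], logical=[H,I,G,B,C,F,E,D,A]
After op 7 (replace(1, 'k')): offset=7, physical=[G,B,C,F,E,D,A,H,k], logical=[H,k,G,B,C,F,E,D,A]
After op 8 (rotate(-2)): offset=5, physical=[G,B,C,F,E,D,A,H,k], logical=[D,A,H,k,G,B,C,F,E]
After op 9 (rotate(+2)): offset=7, physical=[G,B,C,F,E,D,A,H,k], logical=[H,k,G,B,C,F,E,D,A]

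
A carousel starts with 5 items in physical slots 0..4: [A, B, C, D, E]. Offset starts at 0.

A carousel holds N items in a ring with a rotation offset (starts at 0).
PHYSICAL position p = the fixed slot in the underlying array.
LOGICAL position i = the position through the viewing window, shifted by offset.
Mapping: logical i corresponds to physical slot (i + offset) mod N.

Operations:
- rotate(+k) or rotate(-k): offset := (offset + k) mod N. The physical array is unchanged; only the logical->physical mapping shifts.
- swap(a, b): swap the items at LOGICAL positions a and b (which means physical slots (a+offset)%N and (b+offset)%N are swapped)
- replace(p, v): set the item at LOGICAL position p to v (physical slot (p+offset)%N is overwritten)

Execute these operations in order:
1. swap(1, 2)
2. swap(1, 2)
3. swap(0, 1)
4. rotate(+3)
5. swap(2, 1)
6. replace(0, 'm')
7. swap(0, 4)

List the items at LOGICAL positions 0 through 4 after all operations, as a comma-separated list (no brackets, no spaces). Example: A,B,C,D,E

After op 1 (swap(1, 2)): offset=0, physical=[A,C,B,D,E], logical=[A,C,B,D,E]
After op 2 (swap(1, 2)): offset=0, physical=[A,B,C,D,E], logical=[A,B,C,D,E]
After op 3 (swap(0, 1)): offset=0, physical=[B,A,C,D,E], logical=[B,A,C,D,E]
After op 4 (rotate(+3)): offset=3, physical=[B,A,C,D,E], logical=[D,E,B,A,C]
After op 5 (swap(2, 1)): offset=3, physical=[E,A,C,D,B], logical=[D,B,E,A,C]
After op 6 (replace(0, 'm')): offset=3, physical=[E,A,C,m,B], logical=[m,B,E,A,C]
After op 7 (swap(0, 4)): offset=3, physical=[E,A,m,C,B], logical=[C,B,E,A,m]

Answer: C,B,E,A,m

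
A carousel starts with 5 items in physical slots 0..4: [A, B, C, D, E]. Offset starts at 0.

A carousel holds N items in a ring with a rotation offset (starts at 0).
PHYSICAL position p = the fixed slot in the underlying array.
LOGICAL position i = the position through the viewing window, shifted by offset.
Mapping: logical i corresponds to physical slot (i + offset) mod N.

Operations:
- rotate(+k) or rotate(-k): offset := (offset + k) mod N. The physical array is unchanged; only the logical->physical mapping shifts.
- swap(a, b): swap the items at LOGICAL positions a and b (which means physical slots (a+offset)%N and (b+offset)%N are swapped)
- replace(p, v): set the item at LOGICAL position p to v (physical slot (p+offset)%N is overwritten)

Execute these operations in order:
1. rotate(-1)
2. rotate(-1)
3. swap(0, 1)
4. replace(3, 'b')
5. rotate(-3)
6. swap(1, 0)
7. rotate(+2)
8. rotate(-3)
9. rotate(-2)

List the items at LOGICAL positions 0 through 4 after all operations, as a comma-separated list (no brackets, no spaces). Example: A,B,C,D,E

After op 1 (rotate(-1)): offset=4, physical=[A,B,C,D,E], logical=[E,A,B,C,D]
After op 2 (rotate(-1)): offset=3, physical=[A,B,C,D,E], logical=[D,E,A,B,C]
After op 3 (swap(0, 1)): offset=3, physical=[A,B,C,E,D], logical=[E,D,A,B,C]
After op 4 (replace(3, 'b')): offset=3, physical=[A,b,C,E,D], logical=[E,D,A,b,C]
After op 5 (rotate(-3)): offset=0, physical=[A,b,C,E,D], logical=[A,b,C,E,D]
After op 6 (swap(1, 0)): offset=0, physical=[b,A,C,E,D], logical=[b,A,C,E,D]
After op 7 (rotate(+2)): offset=2, physical=[b,A,C,E,D], logical=[C,E,D,b,A]
After op 8 (rotate(-3)): offset=4, physical=[b,A,C,E,D], logical=[D,b,A,C,E]
After op 9 (rotate(-2)): offset=2, physical=[b,A,C,E,D], logical=[C,E,D,b,A]

Answer: C,E,D,b,A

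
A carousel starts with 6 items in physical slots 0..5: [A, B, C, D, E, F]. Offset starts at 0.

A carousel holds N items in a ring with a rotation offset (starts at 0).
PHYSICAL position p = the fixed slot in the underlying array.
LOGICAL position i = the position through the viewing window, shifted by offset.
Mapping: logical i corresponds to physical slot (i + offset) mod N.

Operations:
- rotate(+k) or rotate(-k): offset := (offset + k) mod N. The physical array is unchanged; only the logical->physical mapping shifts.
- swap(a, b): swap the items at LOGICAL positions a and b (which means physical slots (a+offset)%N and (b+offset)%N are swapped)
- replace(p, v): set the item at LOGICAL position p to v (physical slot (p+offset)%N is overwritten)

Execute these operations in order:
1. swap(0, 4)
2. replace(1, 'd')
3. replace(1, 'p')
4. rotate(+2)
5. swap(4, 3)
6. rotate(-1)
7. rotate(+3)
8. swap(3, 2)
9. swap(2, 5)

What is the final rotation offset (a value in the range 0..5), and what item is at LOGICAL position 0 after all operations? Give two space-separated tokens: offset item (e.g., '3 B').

Answer: 4 A

Derivation:
After op 1 (swap(0, 4)): offset=0, physical=[E,B,C,D,A,F], logical=[E,B,C,D,A,F]
After op 2 (replace(1, 'd')): offset=0, physical=[E,d,C,D,A,F], logical=[E,d,C,D,A,F]
After op 3 (replace(1, 'p')): offset=0, physical=[E,p,C,D,A,F], logical=[E,p,C,D,A,F]
After op 4 (rotate(+2)): offset=2, physical=[E,p,C,D,A,F], logical=[C,D,A,F,E,p]
After op 5 (swap(4, 3)): offset=2, physical=[F,p,C,D,A,E], logical=[C,D,A,E,F,p]
After op 6 (rotate(-1)): offset=1, physical=[F,p,C,D,A,E], logical=[p,C,D,A,E,F]
After op 7 (rotate(+3)): offset=4, physical=[F,p,C,D,A,E], logical=[A,E,F,p,C,D]
After op 8 (swap(3, 2)): offset=4, physical=[p,F,C,D,A,E], logical=[A,E,p,F,C,D]
After op 9 (swap(2, 5)): offset=4, physical=[D,F,C,p,A,E], logical=[A,E,D,F,C,p]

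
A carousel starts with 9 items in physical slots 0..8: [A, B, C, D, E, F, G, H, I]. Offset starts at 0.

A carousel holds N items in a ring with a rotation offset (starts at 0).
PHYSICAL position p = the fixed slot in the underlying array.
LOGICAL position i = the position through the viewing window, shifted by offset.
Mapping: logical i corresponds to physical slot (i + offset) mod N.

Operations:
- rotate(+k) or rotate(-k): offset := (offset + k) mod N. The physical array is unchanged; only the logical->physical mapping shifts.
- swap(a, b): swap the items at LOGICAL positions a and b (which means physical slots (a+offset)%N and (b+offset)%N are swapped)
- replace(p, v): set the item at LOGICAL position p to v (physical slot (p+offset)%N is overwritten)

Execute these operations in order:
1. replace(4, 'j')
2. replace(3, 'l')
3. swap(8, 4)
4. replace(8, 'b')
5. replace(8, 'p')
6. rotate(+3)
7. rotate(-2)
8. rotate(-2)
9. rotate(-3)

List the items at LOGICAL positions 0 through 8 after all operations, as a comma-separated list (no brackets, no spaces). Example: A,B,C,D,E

After op 1 (replace(4, 'j')): offset=0, physical=[A,B,C,D,j,F,G,H,I], logical=[A,B,C,D,j,F,G,H,I]
After op 2 (replace(3, 'l')): offset=0, physical=[A,B,C,l,j,F,G,H,I], logical=[A,B,C,l,j,F,G,H,I]
After op 3 (swap(8, 4)): offset=0, physical=[A,B,C,l,I,F,G,H,j], logical=[A,B,C,l,I,F,G,H,j]
After op 4 (replace(8, 'b')): offset=0, physical=[A,B,C,l,I,F,G,H,b], logical=[A,B,C,l,I,F,G,H,b]
After op 5 (replace(8, 'p')): offset=0, physical=[A,B,C,l,I,F,G,H,p], logical=[A,B,C,l,I,F,G,H,p]
After op 6 (rotate(+3)): offset=3, physical=[A,B,C,l,I,F,G,H,p], logical=[l,I,F,G,H,p,A,B,C]
After op 7 (rotate(-2)): offset=1, physical=[A,B,C,l,I,F,G,H,p], logical=[B,C,l,I,F,G,H,p,A]
After op 8 (rotate(-2)): offset=8, physical=[A,B,C,l,I,F,G,H,p], logical=[p,A,B,C,l,I,F,G,H]
After op 9 (rotate(-3)): offset=5, physical=[A,B,C,l,I,F,G,H,p], logical=[F,G,H,p,A,B,C,l,I]

Answer: F,G,H,p,A,B,C,l,I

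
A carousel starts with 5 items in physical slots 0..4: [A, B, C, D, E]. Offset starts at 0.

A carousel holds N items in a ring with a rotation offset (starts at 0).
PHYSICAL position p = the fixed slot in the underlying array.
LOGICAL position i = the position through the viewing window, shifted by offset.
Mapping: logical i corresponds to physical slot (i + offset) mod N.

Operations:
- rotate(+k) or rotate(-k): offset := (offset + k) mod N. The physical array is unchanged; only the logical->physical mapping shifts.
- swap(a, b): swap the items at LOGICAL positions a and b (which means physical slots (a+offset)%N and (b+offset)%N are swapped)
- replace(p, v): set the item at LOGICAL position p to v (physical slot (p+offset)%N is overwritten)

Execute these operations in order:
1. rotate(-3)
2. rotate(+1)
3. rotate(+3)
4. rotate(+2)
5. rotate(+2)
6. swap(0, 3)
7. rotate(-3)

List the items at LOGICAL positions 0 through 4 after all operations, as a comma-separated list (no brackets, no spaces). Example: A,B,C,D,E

After op 1 (rotate(-3)): offset=2, physical=[A,B,C,D,E], logical=[C,D,E,A,B]
After op 2 (rotate(+1)): offset=3, physical=[A,B,C,D,E], logical=[D,E,A,B,C]
After op 3 (rotate(+3)): offset=1, physical=[A,B,C,D,E], logical=[B,C,D,E,A]
After op 4 (rotate(+2)): offset=3, physical=[A,B,C,D,E], logical=[D,E,A,B,C]
After op 5 (rotate(+2)): offset=0, physical=[A,B,C,D,E], logical=[A,B,C,D,E]
After op 6 (swap(0, 3)): offset=0, physical=[D,B,C,A,E], logical=[D,B,C,A,E]
After op 7 (rotate(-3)): offset=2, physical=[D,B,C,A,E], logical=[C,A,E,D,B]

Answer: C,A,E,D,B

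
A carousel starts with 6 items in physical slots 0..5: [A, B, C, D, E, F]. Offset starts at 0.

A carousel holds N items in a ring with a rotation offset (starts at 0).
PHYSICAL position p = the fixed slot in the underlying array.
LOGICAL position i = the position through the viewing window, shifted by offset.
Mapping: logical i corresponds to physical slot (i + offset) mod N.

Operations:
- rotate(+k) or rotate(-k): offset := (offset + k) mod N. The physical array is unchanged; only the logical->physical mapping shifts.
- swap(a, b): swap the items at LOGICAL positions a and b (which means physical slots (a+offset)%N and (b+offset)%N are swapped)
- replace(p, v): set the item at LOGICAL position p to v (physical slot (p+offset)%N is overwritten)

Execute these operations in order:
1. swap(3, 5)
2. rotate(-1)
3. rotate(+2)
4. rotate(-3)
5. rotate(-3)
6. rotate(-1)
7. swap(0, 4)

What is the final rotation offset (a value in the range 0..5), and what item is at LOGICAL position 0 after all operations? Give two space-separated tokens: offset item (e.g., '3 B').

After op 1 (swap(3, 5)): offset=0, physical=[A,B,C,F,E,D], logical=[A,B,C,F,E,D]
After op 2 (rotate(-1)): offset=5, physical=[A,B,C,F,E,D], logical=[D,A,B,C,F,E]
After op 3 (rotate(+2)): offset=1, physical=[A,B,C,F,E,D], logical=[B,C,F,E,D,A]
After op 4 (rotate(-3)): offset=4, physical=[A,B,C,F,E,D], logical=[E,D,A,B,C,F]
After op 5 (rotate(-3)): offset=1, physical=[A,B,C,F,E,D], logical=[B,C,F,E,D,A]
After op 6 (rotate(-1)): offset=0, physical=[A,B,C,F,E,D], logical=[A,B,C,F,E,D]
After op 7 (swap(0, 4)): offset=0, physical=[E,B,C,F,A,D], logical=[E,B,C,F,A,D]

Answer: 0 E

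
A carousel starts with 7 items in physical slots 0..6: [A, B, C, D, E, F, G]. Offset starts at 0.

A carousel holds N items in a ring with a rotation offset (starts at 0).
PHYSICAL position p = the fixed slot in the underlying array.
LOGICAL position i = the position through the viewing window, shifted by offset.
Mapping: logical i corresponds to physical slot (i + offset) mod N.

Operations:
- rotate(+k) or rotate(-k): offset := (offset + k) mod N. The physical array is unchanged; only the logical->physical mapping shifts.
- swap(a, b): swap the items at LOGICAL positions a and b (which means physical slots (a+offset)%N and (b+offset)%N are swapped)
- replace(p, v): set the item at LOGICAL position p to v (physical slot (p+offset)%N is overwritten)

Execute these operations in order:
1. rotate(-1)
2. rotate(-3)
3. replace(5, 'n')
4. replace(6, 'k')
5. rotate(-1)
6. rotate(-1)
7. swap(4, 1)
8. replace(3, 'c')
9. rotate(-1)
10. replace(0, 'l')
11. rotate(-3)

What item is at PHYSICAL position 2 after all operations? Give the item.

After op 1 (rotate(-1)): offset=6, physical=[A,B,C,D,E,F,G], logical=[G,A,B,C,D,E,F]
After op 2 (rotate(-3)): offset=3, physical=[A,B,C,D,E,F,G], logical=[D,E,F,G,A,B,C]
After op 3 (replace(5, 'n')): offset=3, physical=[A,n,C,D,E,F,G], logical=[D,E,F,G,A,n,C]
After op 4 (replace(6, 'k')): offset=3, physical=[A,n,k,D,E,F,G], logical=[D,E,F,G,A,n,k]
After op 5 (rotate(-1)): offset=2, physical=[A,n,k,D,E,F,G], logical=[k,D,E,F,G,A,n]
After op 6 (rotate(-1)): offset=1, physical=[A,n,k,D,E,F,G], logical=[n,k,D,E,F,G,A]
After op 7 (swap(4, 1)): offset=1, physical=[A,n,F,D,E,k,G], logical=[n,F,D,E,k,G,A]
After op 8 (replace(3, 'c')): offset=1, physical=[A,n,F,D,c,k,G], logical=[n,F,D,c,k,G,A]
After op 9 (rotate(-1)): offset=0, physical=[A,n,F,D,c,k,G], logical=[A,n,F,D,c,k,G]
After op 10 (replace(0, 'l')): offset=0, physical=[l,n,F,D,c,k,G], logical=[l,n,F,D,c,k,G]
After op 11 (rotate(-3)): offset=4, physical=[l,n,F,D,c,k,G], logical=[c,k,G,l,n,F,D]

Answer: F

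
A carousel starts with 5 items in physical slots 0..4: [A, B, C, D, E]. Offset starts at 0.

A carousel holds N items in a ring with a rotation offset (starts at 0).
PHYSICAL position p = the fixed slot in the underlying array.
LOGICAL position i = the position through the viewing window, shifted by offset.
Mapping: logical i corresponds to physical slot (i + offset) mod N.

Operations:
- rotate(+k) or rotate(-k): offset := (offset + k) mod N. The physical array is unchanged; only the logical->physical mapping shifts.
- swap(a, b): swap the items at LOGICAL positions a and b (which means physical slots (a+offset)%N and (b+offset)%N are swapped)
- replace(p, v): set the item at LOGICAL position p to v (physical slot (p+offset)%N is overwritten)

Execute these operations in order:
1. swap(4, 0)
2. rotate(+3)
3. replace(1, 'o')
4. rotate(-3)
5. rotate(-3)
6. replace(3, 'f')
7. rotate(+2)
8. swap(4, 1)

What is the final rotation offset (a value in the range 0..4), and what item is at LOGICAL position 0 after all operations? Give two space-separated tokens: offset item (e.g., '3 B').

Answer: 4 o

Derivation:
After op 1 (swap(4, 0)): offset=0, physical=[E,B,C,D,A], logical=[E,B,C,D,A]
After op 2 (rotate(+3)): offset=3, physical=[E,B,C,D,A], logical=[D,A,E,B,C]
After op 3 (replace(1, 'o')): offset=3, physical=[E,B,C,D,o], logical=[D,o,E,B,C]
After op 4 (rotate(-3)): offset=0, physical=[E,B,C,D,o], logical=[E,B,C,D,o]
After op 5 (rotate(-3)): offset=2, physical=[E,B,C,D,o], logical=[C,D,o,E,B]
After op 6 (replace(3, 'f')): offset=2, physical=[f,B,C,D,o], logical=[C,D,o,f,B]
After op 7 (rotate(+2)): offset=4, physical=[f,B,C,D,o], logical=[o,f,B,C,D]
After op 8 (swap(4, 1)): offset=4, physical=[D,B,C,f,o], logical=[o,D,B,C,f]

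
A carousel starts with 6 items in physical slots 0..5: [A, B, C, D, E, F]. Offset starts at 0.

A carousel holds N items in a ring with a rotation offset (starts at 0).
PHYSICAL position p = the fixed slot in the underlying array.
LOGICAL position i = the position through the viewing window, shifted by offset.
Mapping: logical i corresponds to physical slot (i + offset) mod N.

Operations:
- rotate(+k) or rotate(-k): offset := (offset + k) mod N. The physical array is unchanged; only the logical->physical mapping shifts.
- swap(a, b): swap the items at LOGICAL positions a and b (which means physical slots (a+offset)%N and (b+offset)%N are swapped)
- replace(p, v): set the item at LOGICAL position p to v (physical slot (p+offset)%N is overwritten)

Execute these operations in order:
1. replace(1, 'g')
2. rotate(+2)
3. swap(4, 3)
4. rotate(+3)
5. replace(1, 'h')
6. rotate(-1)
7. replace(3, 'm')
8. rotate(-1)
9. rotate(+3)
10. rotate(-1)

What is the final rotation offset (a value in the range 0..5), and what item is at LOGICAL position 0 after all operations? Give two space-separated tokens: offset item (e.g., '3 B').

After op 1 (replace(1, 'g')): offset=0, physical=[A,g,C,D,E,F], logical=[A,g,C,D,E,F]
After op 2 (rotate(+2)): offset=2, physical=[A,g,C,D,E,F], logical=[C,D,E,F,A,g]
After op 3 (swap(4, 3)): offset=2, physical=[F,g,C,D,E,A], logical=[C,D,E,A,F,g]
After op 4 (rotate(+3)): offset=5, physical=[F,g,C,D,E,A], logical=[A,F,g,C,D,E]
After op 5 (replace(1, 'h')): offset=5, physical=[h,g,C,D,E,A], logical=[A,h,g,C,D,E]
After op 6 (rotate(-1)): offset=4, physical=[h,g,C,D,E,A], logical=[E,A,h,g,C,D]
After op 7 (replace(3, 'm')): offset=4, physical=[h,m,C,D,E,A], logical=[E,A,h,m,C,D]
After op 8 (rotate(-1)): offset=3, physical=[h,m,C,D,E,A], logical=[D,E,A,h,m,C]
After op 9 (rotate(+3)): offset=0, physical=[h,m,C,D,E,A], logical=[h,m,C,D,E,A]
After op 10 (rotate(-1)): offset=5, physical=[h,m,C,D,E,A], logical=[A,h,m,C,D,E]

Answer: 5 A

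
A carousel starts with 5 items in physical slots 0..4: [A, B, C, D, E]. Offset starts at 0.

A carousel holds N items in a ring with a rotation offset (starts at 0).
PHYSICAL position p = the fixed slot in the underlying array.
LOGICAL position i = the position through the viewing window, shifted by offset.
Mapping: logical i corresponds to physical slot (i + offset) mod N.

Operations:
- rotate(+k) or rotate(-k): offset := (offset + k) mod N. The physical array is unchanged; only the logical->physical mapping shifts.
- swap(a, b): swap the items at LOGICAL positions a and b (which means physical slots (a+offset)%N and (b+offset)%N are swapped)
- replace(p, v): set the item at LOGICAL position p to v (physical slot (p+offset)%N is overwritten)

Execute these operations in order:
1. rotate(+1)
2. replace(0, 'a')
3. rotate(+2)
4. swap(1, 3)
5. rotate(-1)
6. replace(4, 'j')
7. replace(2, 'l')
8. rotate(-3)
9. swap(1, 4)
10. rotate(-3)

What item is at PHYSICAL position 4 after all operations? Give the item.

After op 1 (rotate(+1)): offset=1, physical=[A,B,C,D,E], logical=[B,C,D,E,A]
After op 2 (replace(0, 'a')): offset=1, physical=[A,a,C,D,E], logical=[a,C,D,E,A]
After op 3 (rotate(+2)): offset=3, physical=[A,a,C,D,E], logical=[D,E,A,a,C]
After op 4 (swap(1, 3)): offset=3, physical=[A,E,C,D,a], logical=[D,a,A,E,C]
After op 5 (rotate(-1)): offset=2, physical=[A,E,C,D,a], logical=[C,D,a,A,E]
After op 6 (replace(4, 'j')): offset=2, physical=[A,j,C,D,a], logical=[C,D,a,A,j]
After op 7 (replace(2, 'l')): offset=2, physical=[A,j,C,D,l], logical=[C,D,l,A,j]
After op 8 (rotate(-3)): offset=4, physical=[A,j,C,D,l], logical=[l,A,j,C,D]
After op 9 (swap(1, 4)): offset=4, physical=[D,j,C,A,l], logical=[l,D,j,C,A]
After op 10 (rotate(-3)): offset=1, physical=[D,j,C,A,l], logical=[j,C,A,l,D]

Answer: l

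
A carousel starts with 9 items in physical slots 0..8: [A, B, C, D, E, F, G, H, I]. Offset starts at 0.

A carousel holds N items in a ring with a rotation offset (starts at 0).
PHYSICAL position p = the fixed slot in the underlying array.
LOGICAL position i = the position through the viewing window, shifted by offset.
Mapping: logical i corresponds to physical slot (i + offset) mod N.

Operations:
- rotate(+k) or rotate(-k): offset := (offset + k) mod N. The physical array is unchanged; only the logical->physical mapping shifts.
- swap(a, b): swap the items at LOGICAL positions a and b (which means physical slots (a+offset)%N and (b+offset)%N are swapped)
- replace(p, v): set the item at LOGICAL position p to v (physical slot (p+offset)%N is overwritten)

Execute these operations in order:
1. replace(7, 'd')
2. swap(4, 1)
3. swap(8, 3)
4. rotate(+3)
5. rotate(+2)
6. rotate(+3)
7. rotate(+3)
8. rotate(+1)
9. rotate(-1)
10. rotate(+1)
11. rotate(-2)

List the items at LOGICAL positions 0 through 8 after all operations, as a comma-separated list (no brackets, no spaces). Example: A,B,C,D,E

After op 1 (replace(7, 'd')): offset=0, physical=[A,B,C,D,E,F,G,d,I], logical=[A,B,C,D,E,F,G,d,I]
After op 2 (swap(4, 1)): offset=0, physical=[A,E,C,D,B,F,G,d,I], logical=[A,E,C,D,B,F,G,d,I]
After op 3 (swap(8, 3)): offset=0, physical=[A,E,C,I,B,F,G,d,D], logical=[A,E,C,I,B,F,G,d,D]
After op 4 (rotate(+3)): offset=3, physical=[A,E,C,I,B,F,G,d,D], logical=[I,B,F,G,d,D,A,E,C]
After op 5 (rotate(+2)): offset=5, physical=[A,E,C,I,B,F,G,d,D], logical=[F,G,d,D,A,E,C,I,B]
After op 6 (rotate(+3)): offset=8, physical=[A,E,C,I,B,F,G,d,D], logical=[D,A,E,C,I,B,F,G,d]
After op 7 (rotate(+3)): offset=2, physical=[A,E,C,I,B,F,G,d,D], logical=[C,I,B,F,G,d,D,A,E]
After op 8 (rotate(+1)): offset=3, physical=[A,E,C,I,B,F,G,d,D], logical=[I,B,F,G,d,D,A,E,C]
After op 9 (rotate(-1)): offset=2, physical=[A,E,C,I,B,F,G,d,D], logical=[C,I,B,F,G,d,D,A,E]
After op 10 (rotate(+1)): offset=3, physical=[A,E,C,I,B,F,G,d,D], logical=[I,B,F,G,d,D,A,E,C]
After op 11 (rotate(-2)): offset=1, physical=[A,E,C,I,B,F,G,d,D], logical=[E,C,I,B,F,G,d,D,A]

Answer: E,C,I,B,F,G,d,D,A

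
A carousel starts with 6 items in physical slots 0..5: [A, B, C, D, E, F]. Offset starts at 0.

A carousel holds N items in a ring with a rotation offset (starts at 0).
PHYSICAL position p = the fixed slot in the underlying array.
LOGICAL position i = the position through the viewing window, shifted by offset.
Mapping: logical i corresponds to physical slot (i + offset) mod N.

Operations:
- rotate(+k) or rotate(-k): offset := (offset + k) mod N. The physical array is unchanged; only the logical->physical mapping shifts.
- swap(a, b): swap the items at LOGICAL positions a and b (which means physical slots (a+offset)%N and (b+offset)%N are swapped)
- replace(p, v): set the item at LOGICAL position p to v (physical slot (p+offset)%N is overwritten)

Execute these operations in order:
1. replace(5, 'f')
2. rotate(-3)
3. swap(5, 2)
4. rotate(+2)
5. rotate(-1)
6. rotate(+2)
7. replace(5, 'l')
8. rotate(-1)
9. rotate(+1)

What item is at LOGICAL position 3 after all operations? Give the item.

After op 1 (replace(5, 'f')): offset=0, physical=[A,B,C,D,E,f], logical=[A,B,C,D,E,f]
After op 2 (rotate(-3)): offset=3, physical=[A,B,C,D,E,f], logical=[D,E,f,A,B,C]
After op 3 (swap(5, 2)): offset=3, physical=[A,B,f,D,E,C], logical=[D,E,C,A,B,f]
After op 4 (rotate(+2)): offset=5, physical=[A,B,f,D,E,C], logical=[C,A,B,f,D,E]
After op 5 (rotate(-1)): offset=4, physical=[A,B,f,D,E,C], logical=[E,C,A,B,f,D]
After op 6 (rotate(+2)): offset=0, physical=[A,B,f,D,E,C], logical=[A,B,f,D,E,C]
After op 7 (replace(5, 'l')): offset=0, physical=[A,B,f,D,E,l], logical=[A,B,f,D,E,l]
After op 8 (rotate(-1)): offset=5, physical=[A,B,f,D,E,l], logical=[l,A,B,f,D,E]
After op 9 (rotate(+1)): offset=0, physical=[A,B,f,D,E,l], logical=[A,B,f,D,E,l]

Answer: D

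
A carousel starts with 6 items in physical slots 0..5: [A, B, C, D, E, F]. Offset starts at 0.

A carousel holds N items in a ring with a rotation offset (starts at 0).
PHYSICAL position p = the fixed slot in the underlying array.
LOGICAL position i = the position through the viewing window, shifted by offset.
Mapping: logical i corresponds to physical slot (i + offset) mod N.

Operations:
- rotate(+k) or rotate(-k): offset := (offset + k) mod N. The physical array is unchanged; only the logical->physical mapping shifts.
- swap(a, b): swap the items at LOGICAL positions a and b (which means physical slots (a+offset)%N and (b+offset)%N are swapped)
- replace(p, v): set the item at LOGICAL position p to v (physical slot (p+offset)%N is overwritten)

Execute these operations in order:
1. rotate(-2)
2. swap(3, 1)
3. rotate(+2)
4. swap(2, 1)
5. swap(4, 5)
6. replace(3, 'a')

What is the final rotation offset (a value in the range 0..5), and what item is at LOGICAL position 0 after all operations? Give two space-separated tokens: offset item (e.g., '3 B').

Answer: 0 A

Derivation:
After op 1 (rotate(-2)): offset=4, physical=[A,B,C,D,E,F], logical=[E,F,A,B,C,D]
After op 2 (swap(3, 1)): offset=4, physical=[A,F,C,D,E,B], logical=[E,B,A,F,C,D]
After op 3 (rotate(+2)): offset=0, physical=[A,F,C,D,E,B], logical=[A,F,C,D,E,B]
After op 4 (swap(2, 1)): offset=0, physical=[A,C,F,D,E,B], logical=[A,C,F,D,E,B]
After op 5 (swap(4, 5)): offset=0, physical=[A,C,F,D,B,E], logical=[A,C,F,D,B,E]
After op 6 (replace(3, 'a')): offset=0, physical=[A,C,F,a,B,E], logical=[A,C,F,a,B,E]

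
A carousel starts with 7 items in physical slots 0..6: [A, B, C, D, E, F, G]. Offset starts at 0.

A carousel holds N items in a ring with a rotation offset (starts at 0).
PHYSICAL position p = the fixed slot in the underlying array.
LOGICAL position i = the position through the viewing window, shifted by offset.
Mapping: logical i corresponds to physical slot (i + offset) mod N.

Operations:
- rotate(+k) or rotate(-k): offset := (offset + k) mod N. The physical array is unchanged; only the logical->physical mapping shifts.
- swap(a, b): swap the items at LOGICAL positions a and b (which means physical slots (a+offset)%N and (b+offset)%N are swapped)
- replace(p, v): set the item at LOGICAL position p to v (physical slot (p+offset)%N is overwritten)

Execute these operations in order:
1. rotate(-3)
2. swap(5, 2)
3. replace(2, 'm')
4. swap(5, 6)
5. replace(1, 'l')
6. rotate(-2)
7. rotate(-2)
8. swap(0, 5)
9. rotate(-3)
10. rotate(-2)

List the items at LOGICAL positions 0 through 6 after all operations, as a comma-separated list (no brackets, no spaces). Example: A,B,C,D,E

Answer: D,G,E,A,m,l,B

Derivation:
After op 1 (rotate(-3)): offset=4, physical=[A,B,C,D,E,F,G], logical=[E,F,G,A,B,C,D]
After op 2 (swap(5, 2)): offset=4, physical=[A,B,G,D,E,F,C], logical=[E,F,C,A,B,G,D]
After op 3 (replace(2, 'm')): offset=4, physical=[A,B,G,D,E,F,m], logical=[E,F,m,A,B,G,D]
After op 4 (swap(5, 6)): offset=4, physical=[A,B,D,G,E,F,m], logical=[E,F,m,A,B,D,G]
After op 5 (replace(1, 'l')): offset=4, physical=[A,B,D,G,E,l,m], logical=[E,l,m,A,B,D,G]
After op 6 (rotate(-2)): offset=2, physical=[A,B,D,G,E,l,m], logical=[D,G,E,l,m,A,B]
After op 7 (rotate(-2)): offset=0, physical=[A,B,D,G,E,l,m], logical=[A,B,D,G,E,l,m]
After op 8 (swap(0, 5)): offset=0, physical=[l,B,D,G,E,A,m], logical=[l,B,D,G,E,A,m]
After op 9 (rotate(-3)): offset=4, physical=[l,B,D,G,E,A,m], logical=[E,A,m,l,B,D,G]
After op 10 (rotate(-2)): offset=2, physical=[l,B,D,G,E,A,m], logical=[D,G,E,A,m,l,B]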